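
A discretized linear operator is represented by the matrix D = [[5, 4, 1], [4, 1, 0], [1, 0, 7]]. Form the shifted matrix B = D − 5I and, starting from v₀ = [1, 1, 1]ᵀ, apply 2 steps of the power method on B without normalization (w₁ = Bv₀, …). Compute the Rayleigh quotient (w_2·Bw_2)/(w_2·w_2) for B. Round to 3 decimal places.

μ ≈ -1.532

B = D − 5I has rows (0, 4, 1); (4, -4, 0); (1, 0, 2)
w1 = Bv₀ = (0·1 + 4·1 + 1·1; 4·1 + (-4)·1 + 0·1; 1·1 + 0·1 + 2·1) = (5, 0, 3)
w2 = Bw1 = (0·5 + 4·0 + 1·3; 4·5 + (-4)·0 + 0·3; 1·5 + 0·0 + 2·3) = (3, 20, 11)
Bw2 = (91, -68, 25)
w2·Bw2 = -812; w2·w2 = 530; μ ≈ -812/530 = -1.532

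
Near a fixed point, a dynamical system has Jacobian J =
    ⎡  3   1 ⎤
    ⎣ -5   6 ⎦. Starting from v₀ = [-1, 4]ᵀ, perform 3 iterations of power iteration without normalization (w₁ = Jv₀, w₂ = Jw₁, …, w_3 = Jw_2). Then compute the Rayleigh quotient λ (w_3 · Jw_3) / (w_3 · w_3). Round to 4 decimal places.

w1 = Jv₀ = (3·(-1) + 1·4; (-5)·(-1) + 6·4) = (1, 29)
w2 = Jw1 = (3·1 + 1·29; (-5)·1 + 6·29) = (32, 169)
w3 = Jw2 = (265, 854)
Jw3 = (1649, 3799)
w3·Jw3 = 265·1649 + 854·3799 = 3681331; w3·w3 = 265·265 + 854·854 = 799541
λ ≈ 3681331/799541 = 4.6043

λ ≈ 4.6043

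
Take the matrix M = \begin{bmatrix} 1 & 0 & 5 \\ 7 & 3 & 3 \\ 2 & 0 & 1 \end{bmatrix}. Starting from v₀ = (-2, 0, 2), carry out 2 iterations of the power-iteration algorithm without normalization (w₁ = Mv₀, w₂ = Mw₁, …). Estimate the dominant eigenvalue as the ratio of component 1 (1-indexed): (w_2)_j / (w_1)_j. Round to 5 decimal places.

w1 = Mv₀ = (1·(-2) + 0·0 + 5·2; 7·(-2) + 3·0 + 3·2; 2·(-2) + 0·0 + 1·2) = (8, -8, -2)
w2 = Mw1 = (1·8 + 0·(-8) + 5·(-2); 7·8 + 3·(-8) + 3·(-2); 2·8 + 0·(-8) + 1·(-2)) = (-2, 26, 14)
Ratio at component: -2 / 8 = -0.25000

λ ≈ -0.25000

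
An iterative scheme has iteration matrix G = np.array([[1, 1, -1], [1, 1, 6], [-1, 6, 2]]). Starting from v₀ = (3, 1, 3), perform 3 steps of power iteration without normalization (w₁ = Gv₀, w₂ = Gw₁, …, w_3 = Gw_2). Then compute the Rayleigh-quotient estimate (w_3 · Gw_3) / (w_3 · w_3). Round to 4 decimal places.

λ ≈ 7.1084

w1 = Gv₀ = (1·3 + 1·1 + (-1)·3; 1·3 + 1·1 + 6·3; (-1)·3 + 6·1 + 2·3) = (1, 22, 9)
w2 = Gw1 = (1·1 + 1·22 + (-1)·9; 1·1 + 1·22 + 6·9; (-1)·1 + 6·22 + 2·9) = (14, 77, 149)
w3 = Gw2 = (-58, 985, 746)
Gw3 = (181, 5403, 7460)
w3·Gw3 = (-58)·181 + 985·5403 + 746·7460 = 10876617; w3·w3 = (-58)·(-58) + 985·985 + 746·746 = 1530105
λ ≈ 10876617/1530105 = 7.1084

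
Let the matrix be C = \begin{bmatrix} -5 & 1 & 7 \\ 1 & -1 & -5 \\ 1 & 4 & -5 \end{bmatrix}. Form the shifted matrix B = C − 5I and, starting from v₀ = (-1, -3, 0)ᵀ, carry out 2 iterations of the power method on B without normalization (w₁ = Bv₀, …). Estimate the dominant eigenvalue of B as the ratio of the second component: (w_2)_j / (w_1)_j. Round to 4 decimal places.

-1.7647

B = C − 5I has rows (-10, 1, 7); (1, -6, -5); (1, 4, -10)
w1 = Bv₀ = ((-10)·(-1) + 1·(-3) + 7·0; 1·(-1) + (-6)·(-3) + (-5)·0; 1·(-1) + 4·(-3) + (-10)·0) = (7, 17, -13)
w2 = Bw1 = ((-10)·7 + 1·17 + 7·(-13); 1·7 + (-6)·17 + (-5)·(-13); 1·7 + 4·17 + (-10)·(-13)) = (-144, -30, 205)
Ratio: -30/17 = -1.7647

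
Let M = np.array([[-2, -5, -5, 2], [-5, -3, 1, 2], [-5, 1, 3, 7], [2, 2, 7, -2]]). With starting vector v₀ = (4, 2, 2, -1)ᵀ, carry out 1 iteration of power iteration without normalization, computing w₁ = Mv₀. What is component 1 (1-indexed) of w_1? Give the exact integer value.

-30

w1 = Mv₀ = ((-2)·4 + (-5)·2 + (-5)·2 + 2·(-1); (-5)·4 + (-3)·2 + 1·2 + 2·(-1); (-5)·4 + 1·2 + 3·2 + 7·(-1); 2·4 + 2·2 + 7·2 + (-2)·(-1)) = (-30, -26, -19, 28)
The requested component of w1 is -30.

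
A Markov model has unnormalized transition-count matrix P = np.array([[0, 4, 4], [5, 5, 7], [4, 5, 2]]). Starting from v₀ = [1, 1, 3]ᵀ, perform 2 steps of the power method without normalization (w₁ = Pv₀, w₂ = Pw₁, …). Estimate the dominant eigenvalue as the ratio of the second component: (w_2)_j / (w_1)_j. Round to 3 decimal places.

λ ≈ 10.968

w1 = Pv₀ = (0·1 + 4·1 + 4·3; 5·1 + 5·1 + 7·3; 4·1 + 5·1 + 2·3) = (16, 31, 15)
w2 = Pw1 = (0·16 + 4·31 + 4·15; 5·16 + 5·31 + 7·15; 4·16 + 5·31 + 2·15) = (184, 340, 249)
Ratio at component: 340 / 31 = 10.968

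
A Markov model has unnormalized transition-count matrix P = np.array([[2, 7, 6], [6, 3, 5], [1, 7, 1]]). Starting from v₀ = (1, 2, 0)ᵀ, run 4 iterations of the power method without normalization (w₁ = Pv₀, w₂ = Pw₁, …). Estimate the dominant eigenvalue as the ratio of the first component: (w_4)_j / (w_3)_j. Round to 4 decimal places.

λ ≈ 12.8365

w1 = Pv₀ = (2·1 + 7·2 + 6·0; 6·1 + 3·2 + 5·0; 1·1 + 7·2 + 1·0) = (16, 12, 15)
w2 = Pw1 = (2·16 + 7·12 + 6·15; 6·16 + 3·12 + 5·15; 1·16 + 7·12 + 1·15) = (206, 207, 115)
w3 = Pw2 = (2551, 2432, 1770)
w4 = Pw3 = (32746, 31452, 21345)
Ratio at component: 32746 / 2551 = 12.8365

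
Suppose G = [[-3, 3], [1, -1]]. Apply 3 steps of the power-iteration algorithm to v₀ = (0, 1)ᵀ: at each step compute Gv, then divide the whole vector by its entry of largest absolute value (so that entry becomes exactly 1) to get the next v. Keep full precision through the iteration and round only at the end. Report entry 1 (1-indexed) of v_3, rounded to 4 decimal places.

Gv0 = (3.00000, -1.00000); divide by 3.00000 → v1 = (1.00000, -0.33333)
Gv1 = (-4.00000, 1.33333); divide by -4.00000 → v2 = (1.00000, -0.33333)
Gv2 = (-4.00000, 1.33333); divide by -4.00000 → v3 = (1.00000, -0.33333)
Requested entry of v3: 48/48 = 1.0000

1.0000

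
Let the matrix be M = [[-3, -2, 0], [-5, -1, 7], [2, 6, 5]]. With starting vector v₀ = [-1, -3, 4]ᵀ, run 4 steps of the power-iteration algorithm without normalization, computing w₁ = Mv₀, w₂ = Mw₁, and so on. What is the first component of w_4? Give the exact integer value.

-5805

w1 = Mv₀ = ((-3)·(-1) + (-2)·(-3) + 0·4; (-5)·(-1) + (-1)·(-3) + 7·4; 2·(-1) + 6·(-3) + 5·4) = (9, 36, 0)
w2 = Mw1 = ((-3)·9 + (-2)·36 + 0·0; (-5)·9 + (-1)·36 + 7·0; 2·9 + 6·36 + 5·0) = (-99, -81, 234)
w3 = Mw2 = (459, 2214, 486)
w4 = Mw3 = (-5805, -1107, 16632)
The requested component of w4 is -5805.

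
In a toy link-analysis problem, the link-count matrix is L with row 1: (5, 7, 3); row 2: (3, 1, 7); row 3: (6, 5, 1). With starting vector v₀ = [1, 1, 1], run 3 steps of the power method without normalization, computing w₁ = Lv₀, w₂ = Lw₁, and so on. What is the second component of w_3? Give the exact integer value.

1803

w1 = Lv₀ = (15, 11, 12)
w2 = Lw1 = (188, 140, 157)
w3 = Lw2 = (2391, 1803, 1985)
The requested component of w3 is 1803.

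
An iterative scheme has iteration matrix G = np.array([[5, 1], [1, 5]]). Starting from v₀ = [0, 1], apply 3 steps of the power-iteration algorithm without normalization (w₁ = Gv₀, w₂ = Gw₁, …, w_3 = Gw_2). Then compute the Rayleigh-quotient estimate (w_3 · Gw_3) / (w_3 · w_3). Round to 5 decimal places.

w1 = Gv₀ = (5·0 + 1·1; 1·0 + 5·1) = (1, 5)
w2 = Gw1 = (5·1 + 1·5; 1·1 + 5·5) = (10, 26)
w3 = Gw2 = (76, 140)
Gw3 = (520, 776)
w3·Gw3 = 76·520 + 140·776 = 148160; w3·w3 = 76·76 + 140·140 = 25376
λ ≈ 148160/25376 = 5.83859

5.83859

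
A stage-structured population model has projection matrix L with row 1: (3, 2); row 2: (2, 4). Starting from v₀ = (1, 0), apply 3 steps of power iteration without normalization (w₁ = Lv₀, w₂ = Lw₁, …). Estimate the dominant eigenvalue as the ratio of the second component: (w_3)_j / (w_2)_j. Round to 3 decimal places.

w1 = Lv₀ = (3·1 + 2·0; 2·1 + 4·0) = (3, 2)
w2 = Lw1 = (3·3 + 2·2; 2·3 + 4·2) = (13, 14)
w3 = Lw2 = (67, 82)
Ratio at component: 82 / 14 = 5.857

λ ≈ 5.857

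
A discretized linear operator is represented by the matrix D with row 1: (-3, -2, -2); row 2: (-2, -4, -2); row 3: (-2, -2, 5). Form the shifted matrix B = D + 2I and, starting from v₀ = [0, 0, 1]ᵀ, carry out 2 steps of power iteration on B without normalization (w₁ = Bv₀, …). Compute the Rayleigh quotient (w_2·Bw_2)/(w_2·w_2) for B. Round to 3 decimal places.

7.646

B = D + 2I has rows (-1, -2, -2); (-2, -2, -2); (-2, -2, 7)
w1 = Bv₀ = ((-1)·0 + (-2)·0 + (-2)·1; (-2)·0 + (-2)·0 + (-2)·1; (-2)·0 + (-2)·0 + 7·1) = (-2, -2, 7)
w2 = Bw1 = ((-1)·(-2) + (-2)·(-2) + (-2)·7; (-2)·(-2) + (-2)·(-2) + (-2)·7; (-2)·(-2) + (-2)·(-2) + 7·7) = (-8, -6, 57)
Bw2 = (-94, -86, 427)
w2·Bw2 = 25607; w2·w2 = 3349; μ ≈ 25607/3349 = 7.646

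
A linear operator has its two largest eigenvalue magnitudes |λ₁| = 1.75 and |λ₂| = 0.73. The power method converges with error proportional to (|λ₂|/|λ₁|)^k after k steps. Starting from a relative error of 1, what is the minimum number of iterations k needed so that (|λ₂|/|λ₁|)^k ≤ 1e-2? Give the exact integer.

|λ₂/λ₁| = 0.73/1.75 = 0.41714
Need k ≥ ln(1e-2) / ln(0.41714) = -4.6052 / -0.8743 ≈ 5.267
Smallest integer k satisfying the bound: 6

6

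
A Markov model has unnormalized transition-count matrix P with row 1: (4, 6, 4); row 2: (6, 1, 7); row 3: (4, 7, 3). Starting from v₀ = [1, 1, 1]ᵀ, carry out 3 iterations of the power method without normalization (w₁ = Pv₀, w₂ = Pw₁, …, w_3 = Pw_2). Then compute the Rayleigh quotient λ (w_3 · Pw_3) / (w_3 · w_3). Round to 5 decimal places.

w1 = Pv₀ = (4·1 + 6·1 + 4·1; 6·1 + 1·1 + 7·1; 4·1 + 7·1 + 3·1) = (14, 14, 14)
w2 = Pw1 = (4·14 + 6·14 + 4·14; 6·14 + 1·14 + 7·14; 4·14 + 7·14 + 3·14) = (196, 196, 196)
w3 = Pw2 = (2744, 2744, 2744)
Pw3 = (38416, 38416, 38416)
w3·Pw3 = 2744·38416 + 2744·38416 + 2744·38416 = 316240512; w3·w3 = 2744·2744 + 2744·2744 + 2744·2744 = 22588608
λ ≈ 316240512/22588608 = 14.00000

λ ≈ 14.00000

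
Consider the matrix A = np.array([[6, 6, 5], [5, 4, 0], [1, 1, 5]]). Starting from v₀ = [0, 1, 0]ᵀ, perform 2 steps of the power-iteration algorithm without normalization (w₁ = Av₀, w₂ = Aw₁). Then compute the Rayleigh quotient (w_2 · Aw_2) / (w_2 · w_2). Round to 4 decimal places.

w1 = Av₀ = (6·0 + 6·1 + 5·0; 5·0 + 4·1 + 0·0; 1·0 + 1·1 + 5·0) = (6, 4, 1)
w2 = Aw1 = (6·6 + 6·4 + 5·1; 5·6 + 4·4 + 0·1; 1·6 + 1·4 + 5·1) = (65, 46, 15)
Aw2 = (741, 509, 186)
w2·Aw2 = 65·741 + 46·509 + 15·186 = 74369; w2·w2 = 65·65 + 46·46 + 15·15 = 6566
λ ≈ 74369/6566 = 11.3264

11.3264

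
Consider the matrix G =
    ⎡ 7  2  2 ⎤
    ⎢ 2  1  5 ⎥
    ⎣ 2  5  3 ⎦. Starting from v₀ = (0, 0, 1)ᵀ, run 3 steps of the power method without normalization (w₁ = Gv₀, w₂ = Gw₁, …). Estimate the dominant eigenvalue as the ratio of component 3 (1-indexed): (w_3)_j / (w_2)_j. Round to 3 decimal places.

7.737

w1 = Gv₀ = (2, 5, 3)
w2 = Gw1 = (30, 24, 38)
w3 = Gw2 = (334, 274, 294)
Ratio at component: 294 / 38 = 7.737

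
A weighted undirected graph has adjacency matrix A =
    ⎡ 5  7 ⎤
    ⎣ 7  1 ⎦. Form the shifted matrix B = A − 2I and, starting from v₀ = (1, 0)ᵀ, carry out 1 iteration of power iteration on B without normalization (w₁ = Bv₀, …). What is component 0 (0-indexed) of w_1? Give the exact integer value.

B = A − 2I has rows (3, 7); (7, -1)
w1 = Bv₀ = (3, 7)
Requested component of w1: 3

3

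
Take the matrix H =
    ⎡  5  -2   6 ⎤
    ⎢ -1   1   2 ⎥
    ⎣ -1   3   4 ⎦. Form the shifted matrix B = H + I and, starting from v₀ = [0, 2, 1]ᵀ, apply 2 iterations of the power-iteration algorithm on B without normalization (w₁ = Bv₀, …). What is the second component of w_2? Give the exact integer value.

32

B = H + I has rows (6, -2, 6); (-1, 2, 2); (-1, 3, 5)
w1 = Bv₀ = (6·0 + (-2)·2 + 6·1; (-1)·0 + 2·2 + 2·1; (-1)·0 + 3·2 + 5·1) = (2, 6, 11)
w2 = Bw1 = (6·2 + (-2)·6 + 6·11; (-1)·2 + 2·6 + 2·11; (-1)·2 + 3·6 + 5·11) = (66, 32, 71)
Requested component of w2: 32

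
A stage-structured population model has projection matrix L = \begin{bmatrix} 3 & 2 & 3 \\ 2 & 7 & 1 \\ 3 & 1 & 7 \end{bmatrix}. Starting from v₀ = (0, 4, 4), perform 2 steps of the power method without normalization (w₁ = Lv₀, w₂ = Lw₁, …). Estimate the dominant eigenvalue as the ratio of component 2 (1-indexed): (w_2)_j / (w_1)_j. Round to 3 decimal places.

λ ≈ 9.250

w1 = Lv₀ = (3·0 + 2·4 + 3·4; 2·0 + 7·4 + 1·4; 3·0 + 1·4 + 7·4) = (20, 32, 32)
w2 = Lw1 = (3·20 + 2·32 + 3·32; 2·20 + 7·32 + 1·32; 3·20 + 1·32 + 7·32) = (220, 296, 316)
Ratio at component: 296 / 32 = 9.250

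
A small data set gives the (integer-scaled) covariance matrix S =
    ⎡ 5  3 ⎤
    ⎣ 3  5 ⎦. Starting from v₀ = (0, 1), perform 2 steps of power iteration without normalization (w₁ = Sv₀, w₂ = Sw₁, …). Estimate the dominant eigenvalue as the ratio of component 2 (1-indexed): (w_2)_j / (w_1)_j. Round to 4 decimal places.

w1 = Sv₀ = (5·0 + 3·1; 3·0 + 5·1) = (3, 5)
w2 = Sw1 = (5·3 + 3·5; 3·3 + 5·5) = (30, 34)
Ratio at component: 34 / 5 = 6.8000

6.8000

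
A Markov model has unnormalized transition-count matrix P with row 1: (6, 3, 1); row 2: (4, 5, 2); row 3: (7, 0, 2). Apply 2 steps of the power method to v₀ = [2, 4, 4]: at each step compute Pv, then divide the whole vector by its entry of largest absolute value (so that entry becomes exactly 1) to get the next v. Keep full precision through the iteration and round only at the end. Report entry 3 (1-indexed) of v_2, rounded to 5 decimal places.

Pv0 = (28.000000, 36.000000, 22.000000); divide by 36.000000 → v1 = (0.777778, 1.000000, 0.611111)
Pv1 = (8.277778, 9.333333, 6.666667); divide by 9.333333 → v2 = (0.886905, 1.000000, 0.714286)
Requested entry of v2: 240/336 = 0.71429

0.71429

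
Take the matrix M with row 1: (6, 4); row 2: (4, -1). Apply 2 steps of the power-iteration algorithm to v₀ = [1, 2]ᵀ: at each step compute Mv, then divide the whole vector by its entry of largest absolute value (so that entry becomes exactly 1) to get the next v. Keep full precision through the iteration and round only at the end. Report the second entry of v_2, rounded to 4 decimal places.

0.5870

Mv0 = (14.00000, 2.00000); divide by 14.00000 → v1 = (1.00000, 0.14286)
Mv1 = (6.57143, 3.85714); divide by 6.57143 → v2 = (1.00000, 0.58696)
Requested entry of v2: 54/92 = 0.5870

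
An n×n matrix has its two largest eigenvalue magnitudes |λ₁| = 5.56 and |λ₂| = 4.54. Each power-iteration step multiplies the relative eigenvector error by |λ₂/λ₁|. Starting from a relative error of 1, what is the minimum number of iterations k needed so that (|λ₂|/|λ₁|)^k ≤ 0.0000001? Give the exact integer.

80

|λ₂/λ₁| = 4.54/5.56 = 0.81655
Need k ≥ ln(0.0000001) / ln(0.81655) = -16.1181 / -0.2027 ≈ 79.528
Smallest integer k satisfying the bound: 80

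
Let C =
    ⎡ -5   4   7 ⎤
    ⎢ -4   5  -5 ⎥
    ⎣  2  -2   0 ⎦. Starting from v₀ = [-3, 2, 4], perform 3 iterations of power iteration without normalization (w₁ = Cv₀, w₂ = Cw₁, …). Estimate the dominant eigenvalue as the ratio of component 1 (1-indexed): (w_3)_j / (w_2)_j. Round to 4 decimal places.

w1 = Cv₀ = ((-5)·(-3) + 4·2 + 7·4; (-4)·(-3) + 5·2 + (-5)·4; 2·(-3) + (-2)·2 + 0·4) = (51, 2, -10)
w2 = Cw1 = ((-5)·51 + 4·2 + 7·(-10); (-4)·51 + 5·2 + (-5)·(-10); 2·51 + (-2)·2 + 0·(-10)) = (-317, -144, 98)
w3 = Cw2 = (1695, 58, -346)
Ratio at component: 1695 / -317 = -5.3470

λ ≈ -5.3470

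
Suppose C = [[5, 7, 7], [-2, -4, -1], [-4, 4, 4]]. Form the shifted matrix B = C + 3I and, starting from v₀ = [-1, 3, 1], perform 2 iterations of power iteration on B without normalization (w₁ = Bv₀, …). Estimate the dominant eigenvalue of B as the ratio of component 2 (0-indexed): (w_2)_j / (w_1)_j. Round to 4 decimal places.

μ ≈ 3.1739

B = C + 3I has rows (8, 7, 7); (-2, -1, -1); (-4, 4, 7)
w1 = Bv₀ = (20, -2, 23)
w2 = Bw1 = (307, -61, 73)
Ratio: 73/23 = 3.1739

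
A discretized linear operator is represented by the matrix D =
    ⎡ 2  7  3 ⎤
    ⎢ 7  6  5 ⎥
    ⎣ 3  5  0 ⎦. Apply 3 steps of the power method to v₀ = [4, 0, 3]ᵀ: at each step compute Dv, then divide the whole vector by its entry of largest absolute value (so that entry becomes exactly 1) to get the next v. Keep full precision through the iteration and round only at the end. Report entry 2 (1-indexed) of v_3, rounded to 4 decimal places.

1.0000

Dv0 = (17.00000, 43.00000, 12.00000); divide by 43.00000 → v1 = (0.39535, 1.00000, 0.27907)
Dv1 = (8.62791, 10.16279, 6.18605); divide by 10.16279 → v2 = (0.84897, 1.00000, 0.60870)
Dv2 = (10.52403, 14.98627, 7.54691); divide by 14.98627 → v3 = (0.70224, 1.00000, 0.50359)
Requested entry of v3: 6549/6549 = 1.0000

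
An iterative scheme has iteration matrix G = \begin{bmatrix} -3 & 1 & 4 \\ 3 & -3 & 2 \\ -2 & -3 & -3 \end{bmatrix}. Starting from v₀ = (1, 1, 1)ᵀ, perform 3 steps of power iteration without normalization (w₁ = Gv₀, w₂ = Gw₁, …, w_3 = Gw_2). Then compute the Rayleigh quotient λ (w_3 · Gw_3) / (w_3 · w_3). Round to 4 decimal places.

w1 = Gv₀ = ((-3)·1 + 1·1 + 4·1; 3·1 + (-3)·1 + 2·1; (-2)·1 + (-3)·1 + (-3)·1) = (2, 2, -8)
w2 = Gw1 = ((-3)·2 + 1·2 + 4·(-8); 3·2 + (-3)·2 + 2·(-8); (-2)·2 + (-3)·2 + (-3)·(-8)) = (-36, -16, 14)
w3 = Gw2 = (148, -32, 78)
Gw3 = (-164, 696, -434)
w3·Gw3 = 148·(-164) + (-32)·696 + 78·(-434) = -80396; w3·w3 = 148·148 + (-32)·(-32) + 78·78 = 29012
λ ≈ -80396/29012 = -2.7711

-2.7711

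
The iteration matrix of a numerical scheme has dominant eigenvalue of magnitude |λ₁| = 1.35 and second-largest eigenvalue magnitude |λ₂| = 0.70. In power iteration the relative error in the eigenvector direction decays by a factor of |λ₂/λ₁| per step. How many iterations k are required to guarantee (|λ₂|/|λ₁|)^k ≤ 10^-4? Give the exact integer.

|λ₂/λ₁| = 0.70/1.35 = 0.51852
Need k ≥ ln(10^-4) / ln(0.51852) = -9.2103 / -0.6568 ≈ 14.023
Smallest integer k satisfying the bound: 15

15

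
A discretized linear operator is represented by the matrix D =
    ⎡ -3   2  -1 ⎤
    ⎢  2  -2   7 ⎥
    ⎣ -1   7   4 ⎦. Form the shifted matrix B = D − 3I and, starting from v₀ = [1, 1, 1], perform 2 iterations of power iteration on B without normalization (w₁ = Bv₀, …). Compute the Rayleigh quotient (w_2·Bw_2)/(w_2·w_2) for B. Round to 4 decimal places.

B = D − 3I has rows (-6, 2, -1); (2, -5, 7); (-1, 7, 1)
w1 = Bv₀ = (-5, 4, 7)
w2 = Bw1 = (31, 19, 40)
Bw2 = (-188, 247, 142)
w2·Bw2 = 4545; w2·w2 = 2922; μ ≈ 4545/2922 = 1.5554

1.5554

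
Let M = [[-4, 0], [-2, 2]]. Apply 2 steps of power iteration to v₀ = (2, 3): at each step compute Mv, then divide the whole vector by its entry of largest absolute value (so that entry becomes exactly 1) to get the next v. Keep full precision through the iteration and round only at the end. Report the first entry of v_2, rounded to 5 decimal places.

1.00000

Mv0 = (-8.000000, 2.000000); divide by -8.000000 → v1 = (1.000000, -0.250000)
Mv1 = (-4.000000, -2.500000); divide by -4.000000 → v2 = (1.000000, 0.625000)
Requested entry of v2: 32/32 = 1.00000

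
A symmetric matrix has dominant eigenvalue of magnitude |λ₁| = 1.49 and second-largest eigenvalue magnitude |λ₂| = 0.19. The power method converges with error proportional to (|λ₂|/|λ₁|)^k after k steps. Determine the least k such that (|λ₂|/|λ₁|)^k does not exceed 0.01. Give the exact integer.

|λ₂/λ₁| = 0.19/1.49 = 0.12752
Need k ≥ ln(0.01) / ln(0.12752) = -4.6052 / -2.0595 ≈ 2.236
Smallest integer k satisfying the bound: 3

3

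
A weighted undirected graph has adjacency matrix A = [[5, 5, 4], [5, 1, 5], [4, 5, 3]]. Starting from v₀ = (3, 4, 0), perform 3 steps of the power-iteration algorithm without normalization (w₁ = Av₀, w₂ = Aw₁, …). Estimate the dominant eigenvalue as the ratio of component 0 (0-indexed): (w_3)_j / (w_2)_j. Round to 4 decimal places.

λ ≈ 12.7739

w1 = Av₀ = (5·3 + 5·4 + 4·0; 5·3 + 1·4 + 5·0; 4·3 + 5·4 + 3·0) = (35, 19, 32)
w2 = Aw1 = (5·35 + 5·19 + 4·32; 5·35 + 1·19 + 5·32; 4·35 + 5·19 + 3·32) = (398, 354, 331)
w3 = Aw2 = (5084, 3999, 4355)
Ratio at component: 5084 / 398 = 12.7739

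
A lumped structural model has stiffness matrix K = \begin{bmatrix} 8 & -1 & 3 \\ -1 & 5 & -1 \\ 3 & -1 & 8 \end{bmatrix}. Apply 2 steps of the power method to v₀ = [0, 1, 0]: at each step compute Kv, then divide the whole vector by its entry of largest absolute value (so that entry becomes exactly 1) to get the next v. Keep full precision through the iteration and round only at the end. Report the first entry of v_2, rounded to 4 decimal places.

-0.5926

Kv0 = (-1.00000, 5.00000, -1.00000); divide by 5.00000 → v1 = (-0.20000, 1.00000, -0.20000)
Kv1 = (-3.20000, 5.40000, -3.20000); divide by 5.40000 → v2 = (-0.59259, 1.00000, -0.59259)
Requested entry of v2: -16/27 = -0.5926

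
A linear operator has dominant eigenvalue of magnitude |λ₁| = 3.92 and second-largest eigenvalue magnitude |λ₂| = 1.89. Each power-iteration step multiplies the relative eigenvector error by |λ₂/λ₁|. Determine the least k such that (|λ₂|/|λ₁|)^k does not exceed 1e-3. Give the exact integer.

|λ₂/λ₁| = 1.89/3.92 = 0.48214
Need k ≥ ln(1e-3) / ln(0.48214) = -6.9078 / -0.7295 ≈ 9.469
Smallest integer k satisfying the bound: 10

10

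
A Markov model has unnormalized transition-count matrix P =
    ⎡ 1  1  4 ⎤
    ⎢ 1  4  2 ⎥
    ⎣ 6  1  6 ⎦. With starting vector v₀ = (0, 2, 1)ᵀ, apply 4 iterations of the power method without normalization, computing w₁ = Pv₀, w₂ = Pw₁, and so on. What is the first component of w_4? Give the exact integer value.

4626

w1 = Pv₀ = (1·0 + 1·2 + 4·1; 1·0 + 4·2 + 2·1; 6·0 + 1·2 + 6·1) = (6, 10, 8)
w2 = Pw1 = (1·6 + 1·10 + 4·8; 1·6 + 4·10 + 2·8; 6·6 + 1·10 + 6·8) = (48, 62, 94)
w3 = Pw2 = (486, 484, 914)
w4 = Pw3 = (4626, 4250, 8884)
The requested component of w4 is 4626.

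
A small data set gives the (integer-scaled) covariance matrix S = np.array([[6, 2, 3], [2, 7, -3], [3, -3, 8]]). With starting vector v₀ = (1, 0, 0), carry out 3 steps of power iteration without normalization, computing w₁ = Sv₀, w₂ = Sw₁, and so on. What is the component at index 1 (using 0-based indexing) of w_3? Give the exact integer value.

109

w1 = Sv₀ = (6·1 + 2·0 + 3·0; 2·1 + 7·0 + (-3)·0; 3·1 + (-3)·0 + 8·0) = (6, 2, 3)
w2 = Sw1 = (6·6 + 2·2 + 3·3; 2·6 + 7·2 + (-3)·3; 3·6 + (-3)·2 + 8·3) = (49, 17, 36)
w3 = Sw2 = (436, 109, 384)
The requested component of w3 is 109.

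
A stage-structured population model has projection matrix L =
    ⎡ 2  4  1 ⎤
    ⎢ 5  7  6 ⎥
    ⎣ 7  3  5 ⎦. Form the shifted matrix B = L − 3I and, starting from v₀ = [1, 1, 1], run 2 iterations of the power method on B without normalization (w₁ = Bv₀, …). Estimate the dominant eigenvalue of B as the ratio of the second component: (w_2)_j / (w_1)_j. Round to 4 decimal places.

10.1333

B = L − 3I has rows (-1, 4, 1); (5, 4, 6); (7, 3, 2)
w1 = Bv₀ = ((-1)·1 + 4·1 + 1·1; 5·1 + 4·1 + 6·1; 7·1 + 3·1 + 2·1) = (4, 15, 12)
w2 = Bw1 = ((-1)·4 + 4·15 + 1·12; 5·4 + 4·15 + 6·12; 7·4 + 3·15 + 2·12) = (68, 152, 97)
Ratio: 152/15 = 10.1333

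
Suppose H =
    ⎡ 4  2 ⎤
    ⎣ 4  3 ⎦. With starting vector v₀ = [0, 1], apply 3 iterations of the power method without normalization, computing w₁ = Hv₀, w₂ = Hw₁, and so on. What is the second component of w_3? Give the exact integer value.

w1 = Hv₀ = (4·0 + 2·1; 4·0 + 3·1) = (2, 3)
w2 = Hw1 = (4·2 + 2·3; 4·2 + 3·3) = (14, 17)
w3 = Hw2 = (90, 107)
The requested component of w3 is 107.

107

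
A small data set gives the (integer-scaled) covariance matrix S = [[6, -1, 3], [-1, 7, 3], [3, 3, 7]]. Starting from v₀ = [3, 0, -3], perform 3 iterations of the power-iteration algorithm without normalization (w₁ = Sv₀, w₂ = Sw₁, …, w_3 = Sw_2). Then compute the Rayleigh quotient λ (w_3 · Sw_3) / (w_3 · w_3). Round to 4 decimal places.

w1 = Sv₀ = (9, -12, -12)
w2 = Sw1 = (30, -129, -93)
w3 = Sw2 = (30, -1212, -948)
Sw3 = (-1452, -11358, -10182)
w3·Sw3 = 30·(-1452) + (-1212)·(-11358) + (-948)·(-10182) = 23374872; w3·w3 = 30·30 + (-1212)·(-1212) + (-948)·(-948) = 2368548
λ ≈ 23374872/2368548 = 9.8689

9.8689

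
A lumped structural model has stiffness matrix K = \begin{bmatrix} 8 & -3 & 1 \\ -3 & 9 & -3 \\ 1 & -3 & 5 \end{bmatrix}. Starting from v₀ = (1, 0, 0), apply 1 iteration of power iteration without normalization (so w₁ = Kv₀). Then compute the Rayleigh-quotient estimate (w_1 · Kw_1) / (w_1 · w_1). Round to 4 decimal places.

w1 = Kv₀ = (8·1 + (-3)·0 + 1·0; (-3)·1 + 9·0 + (-3)·0; 1·1 + (-3)·0 + 5·0) = (8, -3, 1)
Kw1 = (74, -54, 22)
w1·Kw1 = 8·74 + (-3)·(-54) + 1·22 = 776; w1·w1 = 8·8 + (-3)·(-3) + 1·1 = 74
λ ≈ 776/74 = 10.4865

λ ≈ 10.4865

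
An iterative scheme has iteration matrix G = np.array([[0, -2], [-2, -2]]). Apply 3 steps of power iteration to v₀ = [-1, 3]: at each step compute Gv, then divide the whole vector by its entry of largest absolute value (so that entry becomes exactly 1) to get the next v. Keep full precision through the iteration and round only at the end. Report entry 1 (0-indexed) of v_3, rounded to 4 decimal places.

1.0000

Gv0 = (-6.00000, -4.00000); divide by -6.00000 → v1 = (1.00000, 0.66667)
Gv1 = (-1.33333, -3.33333); divide by -3.33333 → v2 = (0.40000, 1.00000)
Gv2 = (-2.00000, -2.80000); divide by -2.80000 → v3 = (0.71429, 1.00000)
Requested entry of v3: -56/-56 = 1.0000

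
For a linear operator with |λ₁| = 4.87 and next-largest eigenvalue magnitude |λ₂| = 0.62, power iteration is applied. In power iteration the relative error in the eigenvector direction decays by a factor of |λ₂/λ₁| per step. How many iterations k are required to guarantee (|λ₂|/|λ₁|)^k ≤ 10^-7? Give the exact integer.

8

|λ₂/λ₁| = 0.62/4.87 = 0.12731
Need k ≥ ln(10^-7) / ln(0.12731) = -16.1181 / -2.0611 ≈ 7.820
Smallest integer k satisfying the bound: 8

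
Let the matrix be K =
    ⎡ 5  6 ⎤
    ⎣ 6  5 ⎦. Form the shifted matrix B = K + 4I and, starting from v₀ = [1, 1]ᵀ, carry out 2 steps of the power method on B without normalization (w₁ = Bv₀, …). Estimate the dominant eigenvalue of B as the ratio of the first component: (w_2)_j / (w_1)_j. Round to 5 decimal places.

B = K + 4I has rows (9, 6); (6, 9)
w1 = Bv₀ = (9·1 + 6·1; 6·1 + 9·1) = (15, 15)
w2 = Bw1 = (9·15 + 6·15; 6·15 + 9·15) = (225, 225)
Ratio: 225/15 = 15.00000

μ ≈ 15.00000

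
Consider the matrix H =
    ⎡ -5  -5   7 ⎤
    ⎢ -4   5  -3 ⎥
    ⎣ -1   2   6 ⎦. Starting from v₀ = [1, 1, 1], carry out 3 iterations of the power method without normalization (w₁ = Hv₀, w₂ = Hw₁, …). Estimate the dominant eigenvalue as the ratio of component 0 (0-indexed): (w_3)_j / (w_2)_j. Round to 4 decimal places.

w1 = Hv₀ = ((-5)·1 + (-5)·1 + 7·1; (-4)·1 + 5·1 + (-3)·1; (-1)·1 + 2·1 + 6·1) = (-3, -2, 7)
w2 = Hw1 = ((-5)·(-3) + (-5)·(-2) + 7·7; (-4)·(-3) + 5·(-2) + (-3)·7; (-1)·(-3) + 2·(-2) + 6·7) = (74, -19, 41)
w3 = Hw2 = (12, -514, 134)
Ratio at component: 12 / 74 = 0.1622

λ ≈ 0.1622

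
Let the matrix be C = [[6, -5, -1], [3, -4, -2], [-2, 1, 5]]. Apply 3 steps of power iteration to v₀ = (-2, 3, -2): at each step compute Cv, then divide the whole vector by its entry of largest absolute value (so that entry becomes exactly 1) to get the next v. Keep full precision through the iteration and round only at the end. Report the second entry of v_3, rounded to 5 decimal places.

Cv0 = (-25.000000, -14.000000, -3.000000); divide by -25.000000 → v1 = (1.000000, 0.560000, 0.120000)
Cv1 = (3.080000, 0.520000, -0.840000); divide by 3.080000 → v2 = (1.000000, 0.168831, -0.272727)
Cv2 = (5.428571, 2.870130, -3.194805); divide by 5.428571 → v3 = (1.000000, 0.528708, -0.588517)
Requested entry of v3: -221/-418 = 0.52871

0.52871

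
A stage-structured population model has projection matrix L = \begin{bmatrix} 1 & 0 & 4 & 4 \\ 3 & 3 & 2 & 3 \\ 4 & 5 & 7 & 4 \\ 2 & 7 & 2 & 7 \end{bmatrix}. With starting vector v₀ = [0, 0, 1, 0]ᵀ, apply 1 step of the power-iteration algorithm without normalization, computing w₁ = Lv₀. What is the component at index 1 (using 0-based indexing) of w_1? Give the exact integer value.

w1 = Lv₀ = (1·0 + 0·0 + 4·1 + 4·0; 3·0 + 3·0 + 2·1 + 3·0; 4·0 + 5·0 + 7·1 + 4·0; 2·0 + 7·0 + 2·1 + 7·0) = (4, 2, 7, 2)
The requested component of w1 is 2.

2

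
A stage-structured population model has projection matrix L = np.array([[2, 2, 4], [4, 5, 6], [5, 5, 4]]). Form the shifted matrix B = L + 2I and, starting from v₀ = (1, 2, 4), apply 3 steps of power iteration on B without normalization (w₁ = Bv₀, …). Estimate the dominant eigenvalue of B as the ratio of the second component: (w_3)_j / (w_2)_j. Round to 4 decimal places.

B = L + 2I has rows (4, 2, 4); (4, 7, 6); (5, 5, 6)
w1 = Bv₀ = (4·1 + 2·2 + 4·4; 4·1 + 7·2 + 6·4; 5·1 + 5·2 + 6·4) = (24, 42, 39)
w2 = Bw1 = (4·24 + 2·42 + 4·39; 4·24 + 7·42 + 6·39; 5·24 + 5·42 + 6·39) = (336, 624, 564)
w3 = Bw2 = (4848, 9096, 8184)
Ratio: 9096/624 = 14.5769

μ ≈ 14.5769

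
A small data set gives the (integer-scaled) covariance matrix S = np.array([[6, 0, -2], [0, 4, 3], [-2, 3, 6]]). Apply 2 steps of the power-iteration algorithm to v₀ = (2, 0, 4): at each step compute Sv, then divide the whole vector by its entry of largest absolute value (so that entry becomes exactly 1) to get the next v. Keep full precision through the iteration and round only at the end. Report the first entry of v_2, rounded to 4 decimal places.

Sv0 = (4.00000, 12.00000, 20.00000); divide by 20.00000 → v1 = (0.20000, 0.60000, 1.00000)
Sv1 = (-0.80000, 5.40000, 7.40000); divide by 7.40000 → v2 = (-0.10811, 0.72973, 1.00000)
Requested entry of v2: -16/148 = -0.1081

-0.1081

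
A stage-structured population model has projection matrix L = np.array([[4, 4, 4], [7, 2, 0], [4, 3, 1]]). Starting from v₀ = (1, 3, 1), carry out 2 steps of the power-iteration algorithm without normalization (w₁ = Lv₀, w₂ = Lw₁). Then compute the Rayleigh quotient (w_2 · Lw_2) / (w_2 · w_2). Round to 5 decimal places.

w1 = Lv₀ = (4·1 + 4·3 + 4·1; 7·1 + 2·3 + 0·1; 4·1 + 3·3 + 1·1) = (20, 13, 14)
w2 = Lw1 = (4·20 + 4·13 + 4·14; 7·20 + 2·13 + 0·14; 4·20 + 3·13 + 1·14) = (188, 166, 133)
Lw2 = (1948, 1648, 1383)
w2·Lw2 = 188·1948 + 166·1648 + 133·1383 = 823731; w2·w2 = 188·188 + 166·166 + 133·133 = 80589
λ ≈ 823731/80589 = 10.22138

10.22138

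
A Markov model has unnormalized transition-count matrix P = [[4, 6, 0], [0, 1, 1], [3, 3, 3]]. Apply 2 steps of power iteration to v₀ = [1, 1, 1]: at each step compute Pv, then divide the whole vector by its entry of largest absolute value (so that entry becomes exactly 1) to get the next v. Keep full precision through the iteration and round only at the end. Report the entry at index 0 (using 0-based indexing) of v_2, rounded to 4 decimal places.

0.8254

Pv0 = (10.00000, 2.00000, 9.00000); divide by 10.00000 → v1 = (1.00000, 0.20000, 0.90000)
Pv1 = (5.20000, 1.10000, 6.30000); divide by 6.30000 → v2 = (0.82540, 0.17460, 1.00000)
Requested entry of v2: 52/63 = 0.8254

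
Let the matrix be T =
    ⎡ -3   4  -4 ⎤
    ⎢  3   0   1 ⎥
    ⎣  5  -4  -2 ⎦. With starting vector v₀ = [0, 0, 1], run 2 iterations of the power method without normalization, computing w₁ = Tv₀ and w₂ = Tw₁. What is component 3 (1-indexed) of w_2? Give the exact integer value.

w1 = Tv₀ = ((-3)·0 + 4·0 + (-4)·1; 3·0 + 0·0 + 1·1; 5·0 + (-4)·0 + (-2)·1) = (-4, 1, -2)
w2 = Tw1 = ((-3)·(-4) + 4·1 + (-4)·(-2); 3·(-4) + 0·1 + 1·(-2); 5·(-4) + (-4)·1 + (-2)·(-2)) = (24, -14, -20)
The requested component of w2 is -20.

-20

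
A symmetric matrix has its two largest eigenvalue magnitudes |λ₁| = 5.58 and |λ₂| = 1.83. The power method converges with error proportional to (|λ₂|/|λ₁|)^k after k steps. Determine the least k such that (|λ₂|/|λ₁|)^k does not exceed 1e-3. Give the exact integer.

|λ₂/λ₁| = 1.83/5.58 = 0.32796
Need k ≥ ln(1e-3) / ln(0.32796) = -6.9078 / -1.1149 ≈ 6.196
Smallest integer k satisfying the bound: 7

7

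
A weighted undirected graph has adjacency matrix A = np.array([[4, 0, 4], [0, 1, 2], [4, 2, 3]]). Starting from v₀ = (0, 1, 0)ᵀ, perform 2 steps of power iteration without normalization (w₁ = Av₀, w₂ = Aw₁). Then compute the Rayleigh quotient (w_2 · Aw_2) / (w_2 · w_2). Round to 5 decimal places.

λ ≈ 7.48366

w1 = Av₀ = (4·0 + 0·1 + 4·0; 0·0 + 1·1 + 2·0; 4·0 + 2·1 + 3·0) = (0, 1, 2)
w2 = Aw1 = (4·0 + 0·1 + 4·2; 0·0 + 1·1 + 2·2; 4·0 + 2·1 + 3·2) = (8, 5, 8)
Aw2 = (64, 21, 66)
w2·Aw2 = 8·64 + 5·21 + 8·66 = 1145; w2·w2 = 8·8 + 5·5 + 8·8 = 153
λ ≈ 1145/153 = 7.48366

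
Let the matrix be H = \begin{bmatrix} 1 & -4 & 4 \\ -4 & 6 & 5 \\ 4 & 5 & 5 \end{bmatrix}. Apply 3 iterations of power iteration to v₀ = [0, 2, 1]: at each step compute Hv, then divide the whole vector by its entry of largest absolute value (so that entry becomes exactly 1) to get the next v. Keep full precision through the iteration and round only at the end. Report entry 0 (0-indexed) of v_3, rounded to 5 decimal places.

-0.10800

Hv0 = (-4.000000, 17.000000, 15.000000); divide by 17.000000 → v1 = (-0.235294, 1.000000, 0.882353)
Hv1 = (-0.705882, 11.352941, 8.470588); divide by 11.352941 → v2 = (-0.062176, 1.000000, 0.746114)
Hv2 = (-1.077720, 9.979275, 8.481865); divide by 9.979275 → v3 = (-0.107996, 1.000000, 0.849948)
Requested entry of v3: -208/1926 = -0.10800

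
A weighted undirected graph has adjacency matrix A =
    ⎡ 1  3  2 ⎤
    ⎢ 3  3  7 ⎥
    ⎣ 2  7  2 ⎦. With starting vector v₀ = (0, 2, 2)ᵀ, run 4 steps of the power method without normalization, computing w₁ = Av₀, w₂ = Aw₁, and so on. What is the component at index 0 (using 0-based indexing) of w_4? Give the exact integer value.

w1 = Av₀ = (10, 20, 18)
w2 = Aw1 = (106, 216, 196)
w3 = Aw2 = (1146, 2338, 2116)
w4 = Aw3 = (12392, 25264, 22890)
The requested component of w4 is 12392.

12392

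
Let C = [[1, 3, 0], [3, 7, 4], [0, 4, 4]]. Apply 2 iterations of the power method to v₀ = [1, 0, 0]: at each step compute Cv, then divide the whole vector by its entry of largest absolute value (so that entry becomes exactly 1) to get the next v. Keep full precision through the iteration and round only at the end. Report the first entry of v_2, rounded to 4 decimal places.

0.4167

Cv0 = (1.00000, 3.00000, 0.00000); divide by 3.00000 → v1 = (0.33333, 1.00000, 0.00000)
Cv1 = (3.33333, 8.00000, 4.00000); divide by 8.00000 → v2 = (0.41667, 1.00000, 0.50000)
Requested entry of v2: 10/24 = 0.4167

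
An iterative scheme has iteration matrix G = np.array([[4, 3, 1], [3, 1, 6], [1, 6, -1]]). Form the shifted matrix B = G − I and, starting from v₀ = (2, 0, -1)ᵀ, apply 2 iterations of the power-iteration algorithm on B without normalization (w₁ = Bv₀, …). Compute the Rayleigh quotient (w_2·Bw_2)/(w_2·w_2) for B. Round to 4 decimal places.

B = G − I has rows (3, 3, 1); (3, 0, 6); (1, 6, -2)
w1 = Bv₀ = (3·2 + 3·0 + 1·(-1); 3·2 + 0·0 + 6·(-1); 1·2 + 6·0 + (-2)·(-1)) = (5, 0, 4)
w2 = Bw1 = (3·5 + 3·0 + 1·4; 3·5 + 0·0 + 6·4; 1·5 + 6·0 + (-2)·4) = (19, 39, -3)
Bw2 = (171, 39, 259)
w2·Bw2 = 3993; w2·w2 = 1891; μ ≈ 3993/1891 = 2.1116

μ ≈ 2.1116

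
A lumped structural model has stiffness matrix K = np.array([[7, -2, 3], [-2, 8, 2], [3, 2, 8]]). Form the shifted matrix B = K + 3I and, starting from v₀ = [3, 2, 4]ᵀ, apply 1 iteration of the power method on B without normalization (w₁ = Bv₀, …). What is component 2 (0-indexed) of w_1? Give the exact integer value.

B = K + 3I has rows (10, -2, 3); (-2, 11, 2); (3, 2, 11)
w1 = Bv₀ = (38, 24, 57)
Requested component of w1: 57

57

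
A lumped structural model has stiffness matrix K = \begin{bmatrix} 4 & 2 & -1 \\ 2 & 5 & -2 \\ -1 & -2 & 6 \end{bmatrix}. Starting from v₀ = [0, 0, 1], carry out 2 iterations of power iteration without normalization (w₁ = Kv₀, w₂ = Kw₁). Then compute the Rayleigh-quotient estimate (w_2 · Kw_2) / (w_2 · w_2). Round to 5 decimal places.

w1 = Kv₀ = (4·0 + 2·0 + (-1)·1; 2·0 + 5·0 + (-2)·1; (-1)·0 + (-2)·0 + 6·1) = (-1, -2, 6)
w2 = Kw1 = (4·(-1) + 2·(-2) + (-1)·6; 2·(-1) + 5·(-2) + (-2)·6; (-1)·(-1) + (-2)·(-2) + 6·6) = (-14, -24, 41)
Kw2 = (-145, -230, 308)
w2·Kw2 = (-14)·(-145) + (-24)·(-230) + 41·308 = 20178; w2·w2 = (-14)·(-14) + (-24)·(-24) + 41·41 = 2453
λ ≈ 20178/2453 = 8.22585

λ ≈ 8.22585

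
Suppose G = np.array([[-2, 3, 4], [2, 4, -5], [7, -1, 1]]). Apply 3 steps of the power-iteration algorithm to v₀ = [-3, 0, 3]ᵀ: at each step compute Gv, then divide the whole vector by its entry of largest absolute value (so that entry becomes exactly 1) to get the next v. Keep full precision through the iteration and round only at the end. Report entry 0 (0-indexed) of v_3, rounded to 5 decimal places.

-0.88649

Gv0 = (18.000000, -21.000000, -18.000000); divide by -21.000000 → v1 = (-0.857143, 1.000000, 0.857143)
Gv1 = (8.142857, -2.000000, -6.142857); divide by 8.142857 → v2 = (1.000000, -0.245614, -0.754386)
Gv2 = (-5.754386, 4.789474, 6.491228); divide by 6.491228 → v3 = (-0.886486, 0.737838, 1.000000)
Requested entry of v3: 984/-1110 = -0.88649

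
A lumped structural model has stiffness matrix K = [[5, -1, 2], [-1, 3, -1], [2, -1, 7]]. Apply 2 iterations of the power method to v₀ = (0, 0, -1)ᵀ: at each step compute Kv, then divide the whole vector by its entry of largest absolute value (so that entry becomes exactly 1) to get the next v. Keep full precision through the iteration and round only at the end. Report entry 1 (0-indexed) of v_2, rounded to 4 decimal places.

-0.2222

Kv0 = (-2.00000, 1.00000, -7.00000); divide by -7.00000 → v1 = (0.28571, -0.14286, 1.00000)
Kv1 = (3.57143, -1.71429, 7.71429); divide by 7.71429 → v2 = (0.46296, -0.22222, 1.00000)
Requested entry of v2: 12/-54 = -0.2222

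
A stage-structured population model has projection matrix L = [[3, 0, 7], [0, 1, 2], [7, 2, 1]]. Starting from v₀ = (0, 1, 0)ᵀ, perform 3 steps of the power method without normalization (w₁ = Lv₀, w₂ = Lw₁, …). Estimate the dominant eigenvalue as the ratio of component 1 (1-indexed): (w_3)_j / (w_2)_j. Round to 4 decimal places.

w1 = Lv₀ = (0, 1, 2)
w2 = Lw1 = (14, 5, 4)
w3 = Lw2 = (70, 13, 112)
Ratio at component: 70 / 14 = 5.0000

5.0000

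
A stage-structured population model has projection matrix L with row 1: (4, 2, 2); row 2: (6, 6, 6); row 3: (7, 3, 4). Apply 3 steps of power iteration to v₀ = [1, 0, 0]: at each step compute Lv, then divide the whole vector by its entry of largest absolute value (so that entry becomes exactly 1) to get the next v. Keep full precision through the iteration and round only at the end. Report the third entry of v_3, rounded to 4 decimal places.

0.6850

Lv0 = (4.00000, 6.00000, 7.00000); divide by 7.00000 → v1 = (0.57143, 0.85714, 1.00000)
Lv1 = (6.00000, 14.57143, 10.57143); divide by 14.57143 → v2 = (0.41176, 1.00000, 0.72549)
Lv2 = (5.09804, 12.82353, 8.78431); divide by 12.82353 → v3 = (0.39755, 1.00000, 0.68502)
Requested entry of v3: 896/1308 = 0.6850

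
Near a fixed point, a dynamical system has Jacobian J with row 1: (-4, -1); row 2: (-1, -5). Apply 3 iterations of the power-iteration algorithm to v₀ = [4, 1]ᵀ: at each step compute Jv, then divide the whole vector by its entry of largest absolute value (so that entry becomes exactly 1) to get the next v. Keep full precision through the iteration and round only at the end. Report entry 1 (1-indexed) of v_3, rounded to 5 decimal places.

0.95607

Jv0 = (-17.000000, -9.000000); divide by -17.000000 → v1 = (1.000000, 0.529412)
Jv1 = (-4.529412, -3.647059); divide by -4.529412 → v2 = (1.000000, 0.805195)
Jv2 = (-4.805195, -5.025974); divide by -5.025974 → v3 = (0.956072, 1.000000)
Requested entry of v3: -370/-387 = 0.95607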